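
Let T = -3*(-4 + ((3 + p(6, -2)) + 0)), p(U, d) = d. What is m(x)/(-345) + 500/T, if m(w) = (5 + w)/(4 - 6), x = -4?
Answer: 115003/2070 ≈ 55.557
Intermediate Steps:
m(w) = -5/2 - w/2 (m(w) = (5 + w)/(-2) = (5 + w)*(-½) = -5/2 - w/2)
T = 9 (T = -3*(-4 + ((3 - 2) + 0)) = -3*(-4 + (1 + 0)) = -3*(-4 + 1) = -3*(-3) = 9)
m(x)/(-345) + 500/T = (-5/2 - ½*(-4))/(-345) + 500/9 = (-5/2 + 2)*(-1/345) + 500*(⅑) = -½*(-1/345) + 500/9 = 1/690 + 500/9 = 115003/2070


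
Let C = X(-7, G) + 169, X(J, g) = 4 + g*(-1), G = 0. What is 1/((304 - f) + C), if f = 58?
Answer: 1/419 ≈ 0.0023866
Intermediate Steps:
X(J, g) = 4 - g
C = 173 (C = (4 - 1*0) + 169 = (4 + 0) + 169 = 4 + 169 = 173)
1/((304 - f) + C) = 1/((304 - 1*58) + 173) = 1/((304 - 58) + 173) = 1/(246 + 173) = 1/419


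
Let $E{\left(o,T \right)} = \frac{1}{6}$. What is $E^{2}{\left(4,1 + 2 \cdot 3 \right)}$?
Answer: $\frac{1}{36} \approx 0.027778$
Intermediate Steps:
$E{\left(o,T \right)} = \frac{1}{6}$
$E^{2}{\left(4,1 + 2 \cdot 3 \right)} = \left(\frac{1}{6}\right)^{2} = \frac{1}{36}$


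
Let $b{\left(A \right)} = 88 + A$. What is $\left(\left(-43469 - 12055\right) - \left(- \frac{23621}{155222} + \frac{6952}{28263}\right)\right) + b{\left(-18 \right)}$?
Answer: $- \frac{243279293614265}{4387039386} \approx -55454.0$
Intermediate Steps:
$\left(\left(-43469 - 12055\right) - \left(- \frac{23621}{155222} + \frac{6952}{28263}\right)\right) + b{\left(-18 \right)} = \left(\left(-43469 - 12055\right) - \left(- \frac{23621}{155222} + \frac{6952}{28263}\right)\right) + \left(88 - 18\right) = \left(\left(-43469 - 12055\right) - \frac{411503021}{4387039386}\right) + 70 = \left(-55524 + \left(\frac{23621}{155222} - \frac{6952}{28263}\right)\right) + 70 = \left(-55524 - \frac{411503021}{4387039386}\right) + 70 = - \frac{243586386371285}{4387039386} + 70 = - \frac{243279293614265}{4387039386}$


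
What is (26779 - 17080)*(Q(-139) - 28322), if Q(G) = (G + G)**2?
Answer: 474882438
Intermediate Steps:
Q(G) = 4*G**2 (Q(G) = (2*G)**2 = 4*G**2)
(26779 - 17080)*(Q(-139) - 28322) = (26779 - 17080)*(4*(-139)**2 - 28322) = 9699*(4*19321 - 28322) = 9699*(77284 - 28322) = 9699*48962 = 474882438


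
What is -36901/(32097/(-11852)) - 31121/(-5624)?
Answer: 2460658957585/180513528 ≈ 13631.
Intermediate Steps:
-36901/(32097/(-11852)) - 31121/(-5624) = -36901/(32097*(-1/11852)) - 31121*(-1/5624) = -36901/(-32097/11852) + 31121/5624 = -36901*(-11852/32097) + 31121/5624 = 437350652/32097 + 31121/5624 = 2460658957585/180513528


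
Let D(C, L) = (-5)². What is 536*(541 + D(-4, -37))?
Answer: 303376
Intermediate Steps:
D(C, L) = 25
536*(541 + D(-4, -37)) = 536*(541 + 25) = 536*566 = 303376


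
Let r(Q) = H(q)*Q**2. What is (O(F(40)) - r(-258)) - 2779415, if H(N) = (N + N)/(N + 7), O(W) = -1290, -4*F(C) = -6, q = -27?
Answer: -14802139/5 ≈ -2.9604e+6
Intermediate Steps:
F(C) = 3/2 (F(C) = -1/4*(-6) = 3/2)
H(N) = 2*N/(7 + N) (H(N) = (2*N)/(7 + N) = 2*N/(7 + N))
r(Q) = 27*Q**2/10 (r(Q) = (2*(-27)/(7 - 27))*Q**2 = (2*(-27)/(-20))*Q**2 = (2*(-27)*(-1/20))*Q**2 = 27*Q**2/10)
(O(F(40)) - r(-258)) - 2779415 = (-1290 - 27*(-258)**2/10) - 2779415 = (-1290 - 27*66564/10) - 2779415 = (-1290 - 1*898614/5) - 2779415 = (-1290 - 898614/5) - 2779415 = -905064/5 - 2779415 = -14802139/5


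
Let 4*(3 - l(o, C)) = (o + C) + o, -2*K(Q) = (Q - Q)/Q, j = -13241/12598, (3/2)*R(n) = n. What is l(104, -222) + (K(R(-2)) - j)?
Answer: 47564/6299 ≈ 7.5510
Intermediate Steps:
R(n) = 2*n/3
j = -13241/12598 (j = -13241*1/12598 = -13241/12598 ≈ -1.0510)
K(Q) = 0 (K(Q) = -(Q - Q)/(2*Q) = -0/Q = -1/2*0 = 0)
l(o, C) = 3 - o/2 - C/4 (l(o, C) = 3 - ((o + C) + o)/4 = 3 - ((C + o) + o)/4 = 3 - (C + 2*o)/4 = 3 + (-o/2 - C/4) = 3 - o/2 - C/4)
l(104, -222) + (K(R(-2)) - j) = (3 - 1/2*104 - 1/4*(-222)) + (0 - 1*(-13241/12598)) = (3 - 52 + 111/2) + (0 + 13241/12598) = 13/2 + 13241/12598 = 47564/6299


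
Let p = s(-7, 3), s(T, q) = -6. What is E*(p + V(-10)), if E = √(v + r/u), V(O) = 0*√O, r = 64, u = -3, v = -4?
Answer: -4*I*√57 ≈ -30.199*I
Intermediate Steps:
p = -6
V(O) = 0
E = 2*I*√57/3 (E = √(-4 + 64/(-3)) = √(-4 + 64*(-⅓)) = √(-4 - 64/3) = √(-76/3) = 2*I*√57/3 ≈ 5.0332*I)
E*(p + V(-10)) = (2*I*√57/3)*(-6 + 0) = (2*I*√57/3)*(-6) = -4*I*√57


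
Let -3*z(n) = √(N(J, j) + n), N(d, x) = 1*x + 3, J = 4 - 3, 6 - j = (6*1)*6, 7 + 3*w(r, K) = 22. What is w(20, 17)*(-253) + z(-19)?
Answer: -1265 - I*√46/3 ≈ -1265.0 - 2.2608*I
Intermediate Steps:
w(r, K) = 5 (w(r, K) = -7/3 + (⅓)*22 = -7/3 + 22/3 = 5)
j = -30 (j = 6 - 6*1*6 = 6 - 6*6 = 6 - 1*36 = 6 - 36 = -30)
J = 1
N(d, x) = 3 + x (N(d, x) = x + 3 = 3 + x)
z(n) = -√(-27 + n)/3 (z(n) = -√((3 - 30) + n)/3 = -√(-27 + n)/3)
w(20, 17)*(-253) + z(-19) = 5*(-253) - √(-27 - 19)/3 = -1265 - I*√46/3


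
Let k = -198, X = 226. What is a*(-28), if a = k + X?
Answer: -784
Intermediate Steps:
a = 28 (a = -198 + 226 = 28)
a*(-28) = 28*(-28) = -784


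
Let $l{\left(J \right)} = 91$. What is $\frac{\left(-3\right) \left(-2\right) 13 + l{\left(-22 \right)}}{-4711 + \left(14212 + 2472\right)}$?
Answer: $\frac{13}{921} \approx 0.014115$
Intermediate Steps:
$\frac{\left(-3\right) \left(-2\right) 13 + l{\left(-22 \right)}}{-4711 + \left(14212 + 2472\right)} = \frac{\left(-3\right) \left(-2\right) 13 + 91}{-4711 + \left(14212 + 2472\right)} = \frac{6 \cdot 13 + 91}{-4711 + 16684} = \frac{78 + 91}{11973} = 169 \cdot \frac{1}{11973} = \frac{13}{921}$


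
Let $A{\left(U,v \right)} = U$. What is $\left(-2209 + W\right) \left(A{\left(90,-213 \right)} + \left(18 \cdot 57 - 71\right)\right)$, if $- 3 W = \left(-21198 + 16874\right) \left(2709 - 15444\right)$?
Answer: $-19183680505$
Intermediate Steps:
$W = -18355380$ ($W = - \frac{\left(-21198 + 16874\right) \left(2709 - 15444\right)}{3} = - \frac{\left(-4324\right) \left(-12735\right)}{3} = \left(- \frac{1}{3}\right) 55066140 = -18355380$)
$\left(-2209 + W\right) \left(A{\left(90,-213 \right)} + \left(18 \cdot 57 - 71\right)\right) = \left(-2209 - 18355380\right) \left(90 + \left(18 \cdot 57 - 71\right)\right) = - 18357589 \left(90 + \left(1026 - 71\right)\right) = - 18357589 \left(90 + 955\right) = \left(-18357589\right) 1045 = -19183680505$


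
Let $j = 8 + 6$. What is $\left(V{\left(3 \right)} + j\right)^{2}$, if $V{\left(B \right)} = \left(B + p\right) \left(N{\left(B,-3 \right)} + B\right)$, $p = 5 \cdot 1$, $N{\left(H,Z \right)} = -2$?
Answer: $484$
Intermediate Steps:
$j = 14$
$p = 5$
$V{\left(B \right)} = \left(-2 + B\right) \left(5 + B\right)$ ($V{\left(B \right)} = \left(B + 5\right) \left(-2 + B\right) = \left(5 + B\right) \left(-2 + B\right) = \left(-2 + B\right) \left(5 + B\right)$)
$\left(V{\left(3 \right)} + j\right)^{2} = \left(\left(-10 + 3^{2} + 3 \cdot 3\right) + 14\right)^{2} = \left(\left(-10 + 9 + 9\right) + 14\right)^{2} = \left(8 + 14\right)^{2} = 22^{2} = 484$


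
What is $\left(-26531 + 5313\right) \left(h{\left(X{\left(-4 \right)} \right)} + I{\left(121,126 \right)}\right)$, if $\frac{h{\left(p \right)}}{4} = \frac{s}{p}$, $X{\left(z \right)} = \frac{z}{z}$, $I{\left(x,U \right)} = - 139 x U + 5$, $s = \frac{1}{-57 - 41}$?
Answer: $\frac{2203282700334}{49} \approx 4.4965 \cdot 10^{10}$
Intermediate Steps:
$s = - \frac{1}{98}$ ($s = \frac{1}{-98} = - \frac{1}{98} \approx -0.010204$)
$I{\left(x,U \right)} = 5 - 139 U x$ ($I{\left(x,U \right)} = - 139 U x + 5 = 5 - 139 U x$)
$X{\left(z \right)} = 1$
$h{\left(p \right)} = - \frac{2}{49 p}$ ($h{\left(p \right)} = 4 \left(- \frac{1}{98 p}\right) = - \frac{2}{49 p}$)
$\left(-26531 + 5313\right) \left(h{\left(X{\left(-4 \right)} \right)} + I{\left(121,126 \right)}\right) = \left(-26531 + 5313\right) \left(- \frac{2}{49 \cdot 1} + \left(5 - 17514 \cdot 121\right)\right) = - 21218 \left(\left(- \frac{2}{49}\right) 1 + \left(5 - 2119194\right)\right) = - 21218 \left(- \frac{2}{49} - 2119189\right) = \left(-21218\right) \left(- \frac{103840263}{49}\right) = \frac{2203282700334}{49}$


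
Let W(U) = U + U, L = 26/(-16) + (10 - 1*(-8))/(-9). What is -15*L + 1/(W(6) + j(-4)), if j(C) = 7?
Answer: 8273/152 ≈ 54.428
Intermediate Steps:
L = -29/8 (L = 26*(-1/16) + (10 + 8)*(-⅑) = -13/8 + 18*(-⅑) = -13/8 - 2 = -29/8 ≈ -3.6250)
W(U) = 2*U
-15*L + 1/(W(6) + j(-4)) = -15*(-29/8) + 1/(2*6 + 7) = 435/8 + 1/(12 + 7) = 435/8 + 1/19 = 8273/152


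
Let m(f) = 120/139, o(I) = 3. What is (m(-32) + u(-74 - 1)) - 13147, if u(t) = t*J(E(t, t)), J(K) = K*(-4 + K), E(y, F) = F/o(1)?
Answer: -9385438/139 ≈ -67521.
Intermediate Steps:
E(y, F) = F/3
m(f) = 120/139 (m(f) = 120*(1/139) = 120/139)
u(t) = t²*(-4 + t/3)/3 (u(t) = t*((t/3)*(-4 + t/3)) = t*(t*(-4 + t/3)/3) = t²*(-4 + t/3)/3)
(m(-32) + u(-74 - 1)) - 13147 = (120/139 + (-74 - 1)²*(-12 + (-74 - 1))/9) - 13147 = (120/139 + (⅑)*(-75)²*(-12 - 75)) - 13147 = (120/139 + (⅑)*5625*(-87)) - 13147 = (120/139 - 54375) - 13147 = -7558005/139 - 13147 = -9385438/139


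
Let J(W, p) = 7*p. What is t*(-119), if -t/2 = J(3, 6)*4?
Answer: 39984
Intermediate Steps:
t = -336 (t = -2*7*6*4 = -84*4 = -2*168 = -336)
t*(-119) = -336*(-119) = 39984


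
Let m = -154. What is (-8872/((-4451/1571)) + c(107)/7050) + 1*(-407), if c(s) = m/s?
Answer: 4573757604398/1678805925 ≈ 2724.4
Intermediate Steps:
c(s) = -154/s
(-8872/((-4451/1571)) + c(107)/7050) + 1*(-407) = (-8872/((-4451/1571)) - 154/107/7050) + 1*(-407) = (-8872/((-4451*1/1571)) - 154*1/107*(1/7050)) - 407 = (-8872/(-4451/1571) - 154/107*1/7050) - 407 = (-8872*(-1571/4451) - 77/377175) - 407 = (13937912/4451 - 77/377175) - 407 = 5257031615873/1678805925 - 407 = 4573757604398/1678805925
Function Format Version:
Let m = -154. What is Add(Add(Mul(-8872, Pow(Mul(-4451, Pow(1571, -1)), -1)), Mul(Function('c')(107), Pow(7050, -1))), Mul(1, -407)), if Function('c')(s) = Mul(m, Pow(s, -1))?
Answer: Rational(4573757604398, 1678805925) ≈ 2724.4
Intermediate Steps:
Function('c')(s) = Mul(-154, Pow(s, -1))
Add(Add(Mul(-8872, Pow(Mul(-4451, Pow(1571, -1)), -1)), Mul(Function('c')(107), Pow(7050, -1))), Mul(1, -407)) = Add(Add(Mul(-8872, Pow(Mul(-4451, Pow(1571, -1)), -1)), Mul(Mul(-154, Pow(107, -1)), Pow(7050, -1))), Mul(1, -407)) = Add(Add(Mul(-8872, Pow(Mul(-4451, Rational(1, 1571)), -1)), Mul(Mul(-154, Rational(1, 107)), Rational(1, 7050))), -407) = Add(Add(Mul(-8872, Pow(Rational(-4451, 1571), -1)), Mul(Rational(-154, 107), Rational(1, 7050))), -407) = Add(Add(Mul(-8872, Rational(-1571, 4451)), Rational(-77, 377175)), -407) = Add(Add(Rational(13937912, 4451), Rational(-77, 377175)), -407) = Add(Rational(5257031615873, 1678805925), -407) = Rational(4573757604398, 1678805925)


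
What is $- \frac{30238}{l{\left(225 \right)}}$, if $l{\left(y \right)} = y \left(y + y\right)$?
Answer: $- \frac{15119}{50625} \approx -0.29865$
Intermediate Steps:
$l{\left(y \right)} = 2 y^{2}$ ($l{\left(y \right)} = y 2 y = 2 y^{2}$)
$- \frac{30238}{l{\left(225 \right)}} = - \frac{30238}{2 \cdot 225^{2}} = - \frac{30238}{2 \cdot 50625} = - \frac{30238}{101250} = \left(-30238\right) \frac{1}{101250} = - \frac{15119}{50625}$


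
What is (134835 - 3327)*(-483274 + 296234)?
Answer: -24597256320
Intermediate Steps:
(134835 - 3327)*(-483274 + 296234) = 131508*(-187040) = -24597256320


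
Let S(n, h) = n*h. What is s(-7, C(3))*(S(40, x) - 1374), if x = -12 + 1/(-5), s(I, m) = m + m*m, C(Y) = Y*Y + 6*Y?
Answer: -1407672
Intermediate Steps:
C(Y) = Y² + 6*Y
s(I, m) = m + m²
x = -61/5 (x = -12 - ⅕ = -61/5 ≈ -12.200)
S(n, h) = h*n
s(-7, C(3))*(S(40, x) - 1374) = ((3*(6 + 3))*(1 + 3*(6 + 3)))*(-61/5*40 - 1374) = ((3*9)*(1 + 3*9))*(-488 - 1374) = (27*(1 + 27))*(-1862) = (27*28)*(-1862) = 756*(-1862) = -1407672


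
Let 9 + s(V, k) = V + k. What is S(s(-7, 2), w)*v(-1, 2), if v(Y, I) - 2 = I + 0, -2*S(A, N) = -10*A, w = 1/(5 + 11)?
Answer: -280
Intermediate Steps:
s(V, k) = -9 + V + k (s(V, k) = -9 + (V + k) = -9 + V + k)
w = 1/16 ≈ 0.062500
S(A, N) = 5*A (S(A, N) = -(-5)*A = 5*A)
v(Y, I) = 2 + I (v(Y, I) = 2 + (I + 0) = 2 + I)
S(s(-7, 2), w)*v(-1, 2) = (5*(-9 - 7 + 2))*(2 + 2) = (5*(-14))*4 = -70*4 = -280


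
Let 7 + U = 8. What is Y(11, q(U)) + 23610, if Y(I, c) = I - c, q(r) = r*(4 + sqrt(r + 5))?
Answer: 23617 - sqrt(6) ≈ 23615.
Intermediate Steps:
U = 1 (U = -7 + 8 = 1)
q(r) = r*(4 + sqrt(5 + r))
Y(11, q(U)) + 23610 = (11 - (4 + sqrt(5 + 1))) + 23610 = (11 - (4 + sqrt(6))) + 23610 = (11 + (-4 - sqrt(6))) + 23610 = (7 - sqrt(6)) + 23610 = 23617 - sqrt(6)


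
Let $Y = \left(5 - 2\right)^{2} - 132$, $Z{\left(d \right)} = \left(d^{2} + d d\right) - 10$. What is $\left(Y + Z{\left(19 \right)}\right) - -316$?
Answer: $905$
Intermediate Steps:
$Z{\left(d \right)} = -10 + 2 d^{2}$ ($Z{\left(d \right)} = \left(d^{2} + d^{2}\right) - 10 = 2 d^{2} - 10 = -10 + 2 d^{2}$)
$Y = -123$ ($Y = 3^{2} - 132 = 9 - 132 = -123$)
$\left(Y + Z{\left(19 \right)}\right) - -316 = \left(-123 - \left(10 - 2 \cdot 19^{2}\right)\right) - -316 = \left(-123 + \left(-10 + 2 \cdot 361\right)\right) + 316 = \left(-123 + \left(-10 + 722\right)\right) + 316 = \left(-123 + 712\right) + 316 = 589 + 316 = 905$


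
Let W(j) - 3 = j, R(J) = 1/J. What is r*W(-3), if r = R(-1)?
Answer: 0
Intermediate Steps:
r = -1 (r = 1/(-1) = -1)
W(j) = 3 + j
r*W(-3) = -(3 - 3) = -1*0 = 0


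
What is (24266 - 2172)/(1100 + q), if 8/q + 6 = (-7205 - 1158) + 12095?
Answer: 20580561/1024652 ≈ 20.085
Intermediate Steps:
q = 4/1863 (q = 8/(-6 + ((-7205 - 1158) + 12095)) = 8/(-6 + (-8363 + 12095)) = 8/(-6 + 3732) = 8/3726 = 8*(1/3726) = 4/1863 ≈ 0.0021471)
(24266 - 2172)/(1100 + q) = (24266 - 2172)/(1100 + 4/1863) = 22094/(2049304/1863) = 22094*(1863/2049304) = 20580561/1024652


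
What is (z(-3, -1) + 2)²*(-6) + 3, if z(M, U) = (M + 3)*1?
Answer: -21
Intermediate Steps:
z(M, U) = 3 + M (z(M, U) = (3 + M)*1 = 3 + M)
(z(-3, -1) + 2)²*(-6) + 3 = ((3 - 3) + 2)²*(-6) + 3 = (0 + 2)²*(-6) + 3 = 2²*(-6) + 3 = 4*(-6) + 3 = -24 + 3 = -21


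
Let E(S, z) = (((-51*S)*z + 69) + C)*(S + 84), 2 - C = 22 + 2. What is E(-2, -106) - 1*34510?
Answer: -917240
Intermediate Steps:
C = -22 (C = 2 - (22 + 2) = 2 - 1*24 = 2 - 24 = -22)
E(S, z) = (47 - 51*S*z)*(84 + S) (E(S, z) = (((-51*S)*z + 69) - 22)*(S + 84) = ((-51*S*z + 69) - 22)*(84 + S) = ((69 - 51*S*z) - 22)*(84 + S) = (47 - 51*S*z)*(84 + S))
E(-2, -106) - 1*34510 = (3948 + 47*(-2) - 4284*(-2)*(-106) - 51*(-106)*(-2)**2) - 1*34510 = (3948 - 94 - 908208 - 51*(-106)*4) - 34510 = (3948 - 94 - 908208 + 21624) - 34510 = -882730 - 34510 = -917240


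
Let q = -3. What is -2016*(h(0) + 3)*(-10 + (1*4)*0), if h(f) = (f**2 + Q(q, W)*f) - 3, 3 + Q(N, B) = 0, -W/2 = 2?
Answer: 0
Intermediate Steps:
W = -4 (W = -2*2 = -4)
Q(N, B) = -3 (Q(N, B) = -3 + 0 = -3)
h(f) = -3 + f**2 - 3*f (h(f) = (f**2 - 3*f) - 3 = -3 + f**2 - 3*f)
-2016*(h(0) + 3)*(-10 + (1*4)*0) = -2016*((-3 + 0**2 - 3*0) + 3)*(-10 + (1*4)*0) = -2016*((-3 + 0 + 0) + 3)*(-10 + 4*0) = -2016*(-3 + 3)*(-10 + 0) = -0*(-10) = -2016*0 = 0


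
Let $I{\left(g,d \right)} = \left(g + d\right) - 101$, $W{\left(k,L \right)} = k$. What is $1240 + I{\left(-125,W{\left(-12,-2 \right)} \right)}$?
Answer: $1002$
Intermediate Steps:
$I{\left(g,d \right)} = -101 + d + g$ ($I{\left(g,d \right)} = \left(d + g\right) - 101 = -101 + d + g$)
$1240 + I{\left(-125,W{\left(-12,-2 \right)} \right)} = 1240 - 238 = 1002$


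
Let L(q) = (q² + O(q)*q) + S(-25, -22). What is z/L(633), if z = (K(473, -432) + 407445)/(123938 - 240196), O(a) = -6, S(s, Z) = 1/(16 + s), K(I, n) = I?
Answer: -1835631/207637834322 ≈ -8.8405e-6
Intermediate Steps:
L(q) = -⅑ + q² - 6*q (L(q) = (q² - 6*q) + 1/(16 - 25) = (q² - 6*q) + 1/(-9) = (q² - 6*q) - ⅑ = -⅑ + q² - 6*q)
z = -203959/58129 (z = (473 + 407445)/(123938 - 240196) = 407918/(-116258) = 407918*(-1/116258) = -203959/58129 ≈ -3.5087)
z/L(633) = -203959/(58129*(-⅑ + 633² - 6*633)) = -203959/(58129*(-⅑ + 400689 - 3798)) = -203959/(58129*3572018/9) = -203959/58129*9/3572018 = -1835631/207637834322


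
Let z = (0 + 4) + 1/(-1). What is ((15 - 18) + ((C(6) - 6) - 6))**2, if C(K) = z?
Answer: 144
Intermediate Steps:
z = 3 (z = 4 - 1 = 3)
C(K) = 3
((15 - 18) + ((C(6) - 6) - 6))**2 = ((15 - 18) + ((3 - 6) - 6))**2 = (-3 + (-3 - 6))**2 = (-3 - 9)**2 = (-12)**2 = 144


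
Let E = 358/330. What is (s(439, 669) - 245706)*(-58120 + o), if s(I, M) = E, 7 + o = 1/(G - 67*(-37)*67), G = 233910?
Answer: 188524996678522436/13200099 ≈ 1.4282e+10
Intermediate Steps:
o = -2800020/400003 (o = -7 + 1/(233910 - 67*(-37)*67) = -7 + 1/(233910 + 2479*67) = -7 + 1/(233910 + 166093) = -7 + 1/400003 = -2800020/400003 ≈ -7.0000)
E = 179/165 (E = 358*(1/330) = 179/165 ≈ 1.0848)
s(I, M) = 179/165
(s(439, 669) - 245706)*(-58120 + o) = (179/165 - 245706)*(-58120 - 2800020/400003) = -40541311/165*(-23250974380/400003) = 188524996678522436/13200099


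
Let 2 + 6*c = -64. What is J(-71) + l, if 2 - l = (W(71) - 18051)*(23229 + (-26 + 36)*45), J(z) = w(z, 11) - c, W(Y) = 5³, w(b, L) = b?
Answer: 424469696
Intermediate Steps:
c = -11 (c = -⅓ + (⅙)*(-64) = -⅓ - 32/3 = -11)
W(Y) = 125
J(z) = 11 + z (J(z) = z - 1*(-11) = z + 11 = 11 + z)
l = 424469756 (l = 2 - (125 - 18051)*(23229 + (-26 + 36)*45) = 2 - (-17926)*(23229 + 10*45) = 2 - (-17926)*(23229 + 450) = 2 - (-17926)*23679 = 2 - 1*(-424469754) = 2 + 424469754 = 424469756)
J(-71) + l = (11 - 71) + 424469756 = -60 + 424469756 = 424469696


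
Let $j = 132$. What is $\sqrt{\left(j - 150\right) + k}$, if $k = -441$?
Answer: $3 i \sqrt{51} \approx 21.424 i$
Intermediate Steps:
$\sqrt{\left(j - 150\right) + k} = \sqrt{\left(132 - 150\right) - 441} = \sqrt{-18 - 441} = \sqrt{-459} = 3 i \sqrt{51}$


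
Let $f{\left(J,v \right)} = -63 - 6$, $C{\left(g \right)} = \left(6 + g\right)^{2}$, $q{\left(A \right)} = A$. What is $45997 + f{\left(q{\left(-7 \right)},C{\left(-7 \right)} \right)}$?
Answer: $45928$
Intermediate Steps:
$f{\left(J,v \right)} = -69$
$45997 + f{\left(q{\left(-7 \right)},C{\left(-7 \right)} \right)} = 45997 - 69 = 45928$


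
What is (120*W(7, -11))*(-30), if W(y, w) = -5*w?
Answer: -198000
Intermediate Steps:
(120*W(7, -11))*(-30) = (120*(-5*(-11)))*(-30) = (120*55)*(-30) = 6600*(-30) = -198000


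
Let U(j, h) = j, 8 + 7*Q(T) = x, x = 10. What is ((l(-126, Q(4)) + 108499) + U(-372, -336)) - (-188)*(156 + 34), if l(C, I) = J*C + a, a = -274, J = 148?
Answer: 124925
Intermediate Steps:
Q(T) = 2/7 (Q(T) = -8/7 + (⅐)*10 = -8/7 + 10/7 = 2/7)
l(C, I) = -274 + 148*C (l(C, I) = 148*C - 274 = -274 + 148*C)
((l(-126, Q(4)) + 108499) + U(-372, -336)) - (-188)*(156 + 34) = (((-274 + 148*(-126)) + 108499) - 372) - (-188)*(156 + 34) = (((-274 - 18648) + 108499) - 372) - (-188)*190 = ((-18922 + 108499) - 372) - 1*(-35720) = (89577 - 372) + 35720 = 89205 + 35720 = 124925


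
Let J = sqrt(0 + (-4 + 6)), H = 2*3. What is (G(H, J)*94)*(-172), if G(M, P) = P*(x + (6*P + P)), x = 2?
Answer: -226352 - 32336*sqrt(2) ≈ -2.7208e+5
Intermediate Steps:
H = 6
J = sqrt(2) (J = sqrt(0 + 2) = sqrt(2) ≈ 1.4142)
G(M, P) = P*(2 + 7*P) (G(M, P) = P*(2 + (6*P + P)) = P*(2 + 7*P))
(G(H, J)*94)*(-172) = ((sqrt(2)*(2 + 7*sqrt(2)))*94)*(-172) = (94*sqrt(2)*(2 + 7*sqrt(2)))*(-172) = -16168*sqrt(2)*(2 + 7*sqrt(2))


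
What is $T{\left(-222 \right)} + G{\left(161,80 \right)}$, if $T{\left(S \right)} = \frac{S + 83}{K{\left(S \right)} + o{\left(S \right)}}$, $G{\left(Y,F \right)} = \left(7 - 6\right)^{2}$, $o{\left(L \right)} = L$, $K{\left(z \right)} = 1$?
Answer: $\frac{360}{221} \approx 1.629$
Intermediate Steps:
$G{\left(Y,F \right)} = 1$ ($G{\left(Y,F \right)} = 1^{2} = 1$)
$T{\left(S \right)} = \frac{83 + S}{1 + S}$ ($T{\left(S \right)} = \frac{S + 83}{1 + S} = \frac{83 + S}{1 + S}$)
$T{\left(-222 \right)} + G{\left(161,80 \right)} = \frac{83 - 222}{1 - 222} + 1 = \frac{1}{-221} \left(-139\right) + 1 = \left(- \frac{1}{221}\right) \left(-139\right) + 1 = \frac{139}{221} + 1 = \frac{360}{221}$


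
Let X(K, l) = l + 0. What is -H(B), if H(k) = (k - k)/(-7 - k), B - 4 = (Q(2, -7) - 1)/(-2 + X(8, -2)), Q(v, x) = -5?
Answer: 0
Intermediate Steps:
X(K, l) = l
B = 11/2 (B = 4 + (-5 - 1)/(-2 - 2) = 4 - 6/(-4) = 4 - 6*(-¼) = 4 + 3/2 = 11/2 ≈ 5.5000)
H(k) = 0 (H(k) = 0/(-7 - k) = 0)
-H(B) = -1*0 = 0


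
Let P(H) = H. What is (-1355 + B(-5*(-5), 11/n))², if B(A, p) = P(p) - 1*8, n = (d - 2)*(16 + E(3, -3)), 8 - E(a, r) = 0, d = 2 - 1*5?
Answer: 26755472041/14400 ≈ 1.8580e+6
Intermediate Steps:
d = -3 (d = 2 - 5 = -3)
E(a, r) = 8 (E(a, r) = 8 - 1*0 = 8 + 0 = 8)
n = -120 (n = (-3 - 2)*(16 + 8) = -5*24 = -120)
B(A, p) = -8 + p (B(A, p) = p - 1*8 = p - 8 = -8 + p)
(-1355 + B(-5*(-5), 11/n))² = (-1355 + (-8 + 11/(-120)))² = (-1355 + (-8 + 11*(-1/120)))² = (-1355 + (-8 - 11/120))² = (-1355 - 971/120)² = (-163571/120)² = 26755472041/14400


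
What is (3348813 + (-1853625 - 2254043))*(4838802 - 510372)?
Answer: -3284650747650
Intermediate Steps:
(3348813 + (-1853625 - 2254043))*(4838802 - 510372) = (3348813 - 4107668)*4328430 = -758855*4328430 = -3284650747650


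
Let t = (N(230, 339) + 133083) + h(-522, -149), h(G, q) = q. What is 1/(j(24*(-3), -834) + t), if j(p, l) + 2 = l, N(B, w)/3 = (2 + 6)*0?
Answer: 1/132098 ≈ 7.5701e-6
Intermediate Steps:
N(B, w) = 0 (N(B, w) = 3*((2 + 6)*0) = 3*(8*0) = 3*0 = 0)
j(p, l) = -2 + l
t = 132934 (t = (0 + 133083) - 149 = 133083 - 149 = 132934)
1/(j(24*(-3), -834) + t) = 1/((-2 - 834) + 132934) = 1/(-836 + 132934) = 1/132098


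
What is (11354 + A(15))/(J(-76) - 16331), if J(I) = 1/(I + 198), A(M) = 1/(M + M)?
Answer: -20777881/29885715 ≈ -0.69524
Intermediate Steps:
A(M) = 1/(2*M)
J(I) = 1/(198 + I)
(11354 + A(15))/(J(-76) - 16331) = (11354 + (½)/15)/(1/(198 - 76) - 16331) = (11354 + (½)*(1/15))/(1/122 - 16331) = (11354 + 1/30)/(1/122 - 16331) = 340621/(30*(-1992381/122)) = (340621/30)*(-122/1992381) = -20777881/29885715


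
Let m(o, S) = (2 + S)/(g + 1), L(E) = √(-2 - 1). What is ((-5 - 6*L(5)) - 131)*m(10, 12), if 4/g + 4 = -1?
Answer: -9520 - 420*I*√3 ≈ -9520.0 - 727.46*I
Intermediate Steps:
L(E) = I*√3 (L(E) = √(-3) = I*√3)
g = -⅘ (g = 4/(-4 - 1) = 4/(-5) = 4*(-⅕) = -⅘ ≈ -0.80000)
m(o, S) = 10 + 5*S (m(o, S) = (2 + S)/(-⅘ + 1) = (2 + S)/(⅕) = (2 + S)*5 = 10 + 5*S)
((-5 - 6*L(5)) - 131)*m(10, 12) = ((-5 - 6*I*√3) - 131)*(10 + 5*12) = ((-5 - 6*I*√3) - 131)*(10 + 60) = (-136 - 6*I*√3)*70 = -9520 - 420*I*√3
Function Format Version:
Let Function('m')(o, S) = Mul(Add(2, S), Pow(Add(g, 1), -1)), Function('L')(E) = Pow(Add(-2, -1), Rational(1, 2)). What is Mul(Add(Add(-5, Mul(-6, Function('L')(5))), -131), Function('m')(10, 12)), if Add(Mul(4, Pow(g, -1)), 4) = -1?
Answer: Add(-9520, Mul(-420, I, Pow(3, Rational(1, 2)))) ≈ Add(-9520.0, Mul(-727.46, I))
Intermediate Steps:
Function('L')(E) = Mul(I, Pow(3, Rational(1, 2))) (Function('L')(E) = Pow(-3, Rational(1, 2)) = Mul(I, Pow(3, Rational(1, 2))))
g = Rational(-4, 5) (g = Mul(4, Pow(Add(-4, -1), -1)) = Mul(4, Pow(-5, -1)) = Mul(4, Rational(-1, 5)) = Rational(-4, 5) ≈ -0.80000)
Function('m')(o, S) = Add(10, Mul(5, S)) (Function('m')(o, S) = Mul(Add(2, S), Pow(Add(Rational(-4, 5), 1), -1)) = Mul(Add(2, S), Pow(Rational(1, 5), -1)) = Mul(Add(2, S), 5) = Add(10, Mul(5, S)))
Mul(Add(Add(-5, Mul(-6, Function('L')(5))), -131), Function('m')(10, 12)) = Mul(Add(Add(-5, Mul(-6, Mul(I, Pow(3, Rational(1, 2))))), -131), Add(10, Mul(5, 12))) = Mul(Add(Add(-5, Mul(-6, I, Pow(3, Rational(1, 2)))), -131), Add(10, 60)) = Mul(Add(-136, Mul(-6, I, Pow(3, Rational(1, 2)))), 70) = Add(-9520, Mul(-420, I, Pow(3, Rational(1, 2))))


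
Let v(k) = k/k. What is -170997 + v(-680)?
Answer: -170996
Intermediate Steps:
v(k) = 1
-170997 + v(-680) = -170997 + 1 = -170996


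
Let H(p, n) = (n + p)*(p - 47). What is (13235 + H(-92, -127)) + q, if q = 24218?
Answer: 67894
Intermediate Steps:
H(p, n) = (-47 + p)*(n + p) (H(p, n) = (n + p)*(-47 + p) = (-47 + p)*(n + p))
(13235 + H(-92, -127)) + q = (13235 + ((-92)**2 - 47*(-127) - 47*(-92) - 127*(-92))) + 24218 = (13235 + (8464 + 5969 + 4324 + 11684)) + 24218 = (13235 + 30441) + 24218 = 43676 + 24218 = 67894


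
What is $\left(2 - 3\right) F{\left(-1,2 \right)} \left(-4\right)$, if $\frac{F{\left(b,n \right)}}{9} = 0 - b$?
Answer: $36$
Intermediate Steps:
$F{\left(b,n \right)} = - 9 b$ ($F{\left(b,n \right)} = 9 \left(0 - b\right) = 9 \left(- b\right) = - 9 b$)
$\left(2 - 3\right) F{\left(-1,2 \right)} \left(-4\right) = \left(2 - 3\right) \left(\left(-9\right) \left(-1\right)\right) \left(-4\right) = \left(-1\right) 9 \left(-4\right) = \left(-9\right) \left(-4\right) = 36$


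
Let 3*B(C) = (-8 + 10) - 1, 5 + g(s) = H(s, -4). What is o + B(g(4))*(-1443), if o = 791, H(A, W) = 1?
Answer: 310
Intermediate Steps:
g(s) = -4 (g(s) = -5 + 1 = -4)
B(C) = ⅓ (B(C) = ((-8 + 10) - 1)/3 = (2 - 1)/3 = (⅓)*1 = ⅓)
o + B(g(4))*(-1443) = 791 + (⅓)*(-1443) = 791 - 481 = 310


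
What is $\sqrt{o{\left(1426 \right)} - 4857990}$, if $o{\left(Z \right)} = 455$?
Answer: $i \sqrt{4857535} \approx 2204.0 i$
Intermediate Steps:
$\sqrt{o{\left(1426 \right)} - 4857990} = \sqrt{455 - 4857990} = \sqrt{-4857535} = i \sqrt{4857535}$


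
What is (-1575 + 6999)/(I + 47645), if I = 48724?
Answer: 1808/32123 ≈ 0.056284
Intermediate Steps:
(-1575 + 6999)/(I + 47645) = (-1575 + 6999)/(48724 + 47645) = 5424/96369 = 5424*(1/96369) = 1808/32123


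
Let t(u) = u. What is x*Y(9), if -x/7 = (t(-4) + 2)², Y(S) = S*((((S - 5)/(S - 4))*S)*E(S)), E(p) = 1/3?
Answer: -3024/5 ≈ -604.80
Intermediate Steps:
E(p) = ⅓
Y(S) = S²*(-5 + S)/(3*(-4 + S)) (Y(S) = S*((((S - 5)/(S - 4))*S)*(⅓)) = S*((((-5 + S)/(-4 + S))*S)*(⅓)) = S*((S*(-5 + S)/(-4 + S))*(⅓)) = S*(S*(-5 + S)/(3*(-4 + S))) = S²*(-5 + S)/(3*(-4 + S)))
x = -28 (x = -7*(-4 + 2)² = -7*(-2)² = -7*4 = -28)
x*Y(9) = -28*9²*(-5 + 9)/(3*(-4 + 9)) = -28*81*4/(3*5) = -28*108/5 = -3024/5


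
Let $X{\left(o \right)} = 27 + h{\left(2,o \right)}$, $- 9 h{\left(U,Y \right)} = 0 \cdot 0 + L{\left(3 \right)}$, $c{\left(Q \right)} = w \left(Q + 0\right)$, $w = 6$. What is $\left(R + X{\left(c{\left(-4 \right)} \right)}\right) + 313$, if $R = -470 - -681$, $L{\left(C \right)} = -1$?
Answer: $\frac{4960}{9} \approx 551.11$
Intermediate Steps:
$R = 211$ ($R = -470 + 681 = 211$)
$c{\left(Q \right)} = 6 Q$ ($c{\left(Q \right)} = 6 \left(Q + 0\right) = 6 Q$)
$h{\left(U,Y \right)} = \frac{1}{9}$ ($h{\left(U,Y \right)} = - \frac{0 \cdot 0 - 1}{9} = - \frac{0 - 1}{9} = \left(- \frac{1}{9}\right) \left(-1\right) = \frac{1}{9}$)
$X{\left(o \right)} = \frac{244}{9}$ ($X{\left(o \right)} = 27 + \frac{1}{9} = \frac{244}{9}$)
$\left(R + X{\left(c{\left(-4 \right)} \right)}\right) + 313 = \left(211 + \frac{244}{9}\right) + 313 = \frac{2143}{9} + 313 = \frac{4960}{9}$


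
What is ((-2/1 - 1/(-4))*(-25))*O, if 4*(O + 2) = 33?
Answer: 4375/16 ≈ 273.44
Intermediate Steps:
O = 25/4 (O = -2 + (1/4)*33 = -2 + 33/4 = 25/4 ≈ 6.2500)
((-2/1 - 1/(-4))*(-25))*O = ((-2/1 - 1/(-4))*(-25))*(25/4) = ((-2*1 - 1*(-1/4))*(-25))*(25/4) = ((-2 + 1/4)*(-25))*(25/4) = -7/4*(-25)*(25/4) = (175/4)*(25/4) = 4375/16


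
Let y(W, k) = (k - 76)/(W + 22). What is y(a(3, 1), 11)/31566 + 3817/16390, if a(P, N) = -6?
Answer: 87578791/376266720 ≈ 0.23276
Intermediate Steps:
y(W, k) = (-76 + k)/(22 + W)
y(a(3, 1), 11)/31566 + 3817/16390 = ((-76 + 11)/(22 - 6))/31566 + 3817/16390 = (-65/16)*(1/31566) + 3817*(1/16390) = ((1/16)*(-65))*(1/31566) + 347/1490 = -65/16*1/31566 + 347/1490 = -65/505056 + 347/1490 = 87578791/376266720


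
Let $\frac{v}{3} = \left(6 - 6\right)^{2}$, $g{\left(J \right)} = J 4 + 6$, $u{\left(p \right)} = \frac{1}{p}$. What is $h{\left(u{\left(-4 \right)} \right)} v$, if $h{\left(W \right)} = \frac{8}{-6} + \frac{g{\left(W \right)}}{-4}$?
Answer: $0$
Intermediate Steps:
$g{\left(J \right)} = 6 + 4 J$ ($g{\left(J \right)} = 4 J + 6 = 6 + 4 J$)
$h{\left(W \right)} = - \frac{17}{6} - W$ ($h{\left(W \right)} = \frac{8}{-6} + \frac{6 + 4 W}{-4} = 8 \left(- \frac{1}{6}\right) + \left(6 + 4 W\right) \left(- \frac{1}{4}\right) = - \frac{4}{3} - \left(\frac{3}{2} + W\right) = - \frac{17}{6} - W$)
$v = 0$ ($v = 3 \left(6 - 6\right)^{2} = 3 \cdot 0^{2} = 3 \cdot 0 = 0$)
$h{\left(u{\left(-4 \right)} \right)} v = \left(- \frac{17}{6} - \frac{1}{-4}\right) 0 = \left(- \frac{17}{6} - - \frac{1}{4}\right) 0 = \left(- \frac{17}{6} + \frac{1}{4}\right) 0 = \left(- \frac{31}{12}\right) 0 = 0$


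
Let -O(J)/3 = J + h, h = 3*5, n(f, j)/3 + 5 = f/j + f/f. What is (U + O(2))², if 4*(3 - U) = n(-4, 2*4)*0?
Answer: 2304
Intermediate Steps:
n(f, j) = -12 + 3*f/j (n(f, j) = -15 + 3*(f/j + f/f) = -15 + 3*(f/j + 1) = -15 + 3*(1 + f/j) = -15 + (3 + 3*f/j) = -12 + 3*f/j)
h = 15
U = 3 (U = 3 - (-12 + 3*(-4)/(2*4))*0/4 = 3 - (-12 + 3*(-4)/8)*0/4 = 3 - (-12 + 3*(-4)*(⅛))*0/4 = 3 - (-12 - 3/2)*0/4 = 3 - (-27)*0/8 = 3 - ¼*0 = 3 + 0 = 3)
O(J) = -45 - 3*J (O(J) = -3*(J + 15) = -3*(15 + J) = -45 - 3*J)
(U + O(2))² = (3 + (-45 - 3*2))² = (3 + (-45 - 6))² = (3 - 51)² = (-48)² = 2304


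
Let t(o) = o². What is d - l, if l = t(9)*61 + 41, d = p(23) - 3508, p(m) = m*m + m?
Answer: -7938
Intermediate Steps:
p(m) = m + m² (p(m) = m² + m = m + m²)
d = -2956 (d = 23*(1 + 23) - 3508 = 23*24 - 3508 = 552 - 3508 = -2956)
l = 4982 (l = 9²*61 + 41 = 81*61 + 41 = 4941 + 41 = 4982)
d - l = -2956 - 1*4982 = -2956 - 4982 = -7938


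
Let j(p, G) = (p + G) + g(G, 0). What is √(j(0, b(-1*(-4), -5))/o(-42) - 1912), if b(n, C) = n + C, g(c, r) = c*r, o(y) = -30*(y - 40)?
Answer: I*√2892665415/1230 ≈ 43.726*I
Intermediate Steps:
o(y) = 1200 - 30*y (o(y) = -30*(-40 + y) = 1200 - 30*y)
b(n, C) = C + n
j(p, G) = G + p (j(p, G) = (p + G) + G*0 = (G + p) + 0 = G + p)
√(j(0, b(-1*(-4), -5))/o(-42) - 1912) = √(((-5 - 1*(-4)) + 0)/(1200 - 30*(-42)) - 1912) = √(((-5 + 4) + 0)/(1200 + 1260) - 1912) = √((-1 + 0)/2460 - 1912) = √(-1*1/2460 - 1912) = √(-1/2460 - 1912) = √(-4703521/2460) = I*√2892665415/1230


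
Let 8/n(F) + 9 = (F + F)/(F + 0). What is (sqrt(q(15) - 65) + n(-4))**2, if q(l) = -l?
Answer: -3856/49 - 64*I*sqrt(5)/7 ≈ -78.694 - 20.444*I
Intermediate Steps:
n(F) = -8/7 (n(F) = 8/(-9 + (F + F)/(F + 0)) = 8/(-9 + (2*F)/F) = 8/(-9 + 2) = 8/(-7) = 8*(-1/7) = -8/7)
(sqrt(q(15) - 65) + n(-4))**2 = (sqrt(-1*15 - 65) - 8/7)**2 = (sqrt(-15 - 65) - 8/7)**2 = (sqrt(-80) - 8/7)**2 = (4*I*sqrt(5) - 8/7)**2 = (-8/7 + 4*I*sqrt(5))**2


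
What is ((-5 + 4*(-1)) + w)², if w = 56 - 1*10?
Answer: 1369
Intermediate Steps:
w = 46 (w = 56 - 10 = 46)
((-5 + 4*(-1)) + w)² = ((-5 + 4*(-1)) + 46)² = ((-5 - 4) + 46)² = (-9 + 46)² = 37² = 1369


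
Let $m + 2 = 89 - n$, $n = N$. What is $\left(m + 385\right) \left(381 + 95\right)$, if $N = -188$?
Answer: $314160$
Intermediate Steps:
$n = -188$
$m = 275$ ($m = -2 + \left(89 - -188\right) = -2 + \left(89 + 188\right) = -2 + 277 = 275$)
$\left(m + 385\right) \left(381 + 95\right) = \left(275 + 385\right) \left(381 + 95\right) = 660 \cdot 476 = 314160$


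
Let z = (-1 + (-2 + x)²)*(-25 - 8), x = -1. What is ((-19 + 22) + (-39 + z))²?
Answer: 90000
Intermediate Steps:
z = -264 (z = (-1 + (-2 - 1)²)*(-25 - 8) = (-1 + (-3)²)*(-33) = (-1 + 9)*(-33) = 8*(-33) = -264)
((-19 + 22) + (-39 + z))² = ((-19 + 22) + (-39 - 264))² = (3 - 303)² = (-300)² = 90000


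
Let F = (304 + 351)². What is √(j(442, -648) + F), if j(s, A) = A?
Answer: √428377 ≈ 654.50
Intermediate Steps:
F = 429025 (F = 655² = 429025)
√(j(442, -648) + F) = √(-648 + 429025) = √428377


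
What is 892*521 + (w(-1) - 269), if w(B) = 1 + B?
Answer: 464463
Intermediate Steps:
892*521 + (w(-1) - 269) = 892*521 + ((1 - 1) - 269) = 464732 + (0 - 269) = 464732 - 269 = 464463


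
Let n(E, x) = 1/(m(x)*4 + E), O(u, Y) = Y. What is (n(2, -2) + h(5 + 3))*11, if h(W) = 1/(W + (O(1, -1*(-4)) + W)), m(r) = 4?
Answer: 209/180 ≈ 1.1611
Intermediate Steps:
h(W) = 1/(4 + 2*W) (h(W) = 1/(W + (-1*(-4) + W)) = 1/(W + (4 + W)) = 1/(4 + 2*W))
n(E, x) = 1/(16 + E) (n(E, x) = 1/(4*4 + E) = 1/(16 + E))
(n(2, -2) + h(5 + 3))*11 = (1/(16 + 2) + 1/(2*(2 + (5 + 3))))*11 = (1/18 + 1/(2*(2 + 8)))*11 = (1/18 + (1/2)/10)*11 = (1/18 + (1/2)*(1/10))*11 = (1/18 + 1/20)*11 = (19/180)*11 = 209/180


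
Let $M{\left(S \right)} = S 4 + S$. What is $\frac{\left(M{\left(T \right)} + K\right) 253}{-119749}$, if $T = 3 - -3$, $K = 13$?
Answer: $- \frac{10879}{119749} \approx -0.090848$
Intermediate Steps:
$T = 6$ ($T = 3 + 3 = 6$)
$M{\left(S \right)} = 5 S$ ($M{\left(S \right)} = 4 S + S = 5 S$)
$\frac{\left(M{\left(T \right)} + K\right) 253}{-119749} = \frac{\left(5 \cdot 6 + 13\right) 253}{-119749} = \left(30 + 13\right) 253 \left(- \frac{1}{119749}\right) = 43 \cdot 253 \left(- \frac{1}{119749}\right) = 10879 \left(- \frac{1}{119749}\right) = - \frac{10879}{119749}$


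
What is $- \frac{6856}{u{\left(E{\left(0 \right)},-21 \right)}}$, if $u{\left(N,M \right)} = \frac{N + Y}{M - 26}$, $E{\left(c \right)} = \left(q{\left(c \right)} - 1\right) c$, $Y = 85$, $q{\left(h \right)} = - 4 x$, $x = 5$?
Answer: $\frac{322232}{85} \approx 3791.0$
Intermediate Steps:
$q{\left(h \right)} = -20$ ($q{\left(h \right)} = \left(-4\right) 5 = -20$)
$E{\left(c \right)} = - 21 c$ ($E{\left(c \right)} = \left(-20 - 1\right) c = - 21 c$)
$u{\left(N,M \right)} = \frac{85 + N}{-26 + M}$ ($u{\left(N,M \right)} = \frac{N + 85}{M - 26} = \frac{85 + N}{-26 + M}$)
$- \frac{6856}{u{\left(E{\left(0 \right)},-21 \right)}} = - \frac{6856}{\frac{1}{-26 - 21} \left(85 - 0\right)} = - \frac{6856}{\frac{1}{-47} \left(85 + 0\right)} = - \frac{6856}{\left(- \frac{1}{47}\right) 85} = - \frac{6856}{- \frac{85}{47}} = \left(-6856\right) \left(- \frac{47}{85}\right) = \frac{322232}{85}$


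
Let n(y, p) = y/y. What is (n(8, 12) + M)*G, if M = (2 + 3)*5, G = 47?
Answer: 1222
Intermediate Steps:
n(y, p) = 1
M = 25 (M = 5*5 = 25)
(n(8, 12) + M)*G = (1 + 25)*47 = 26*47 = 1222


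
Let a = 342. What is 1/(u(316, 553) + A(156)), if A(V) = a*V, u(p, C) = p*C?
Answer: 1/228100 ≈ 4.3840e-6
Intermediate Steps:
u(p, C) = C*p
A(V) = 342*V
1/(u(316, 553) + A(156)) = 1/(553*316 + 342*156) = 1/(174748 + 53352) = 1/228100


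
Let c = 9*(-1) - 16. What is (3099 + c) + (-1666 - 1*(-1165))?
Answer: 2573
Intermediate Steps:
c = -25 (c = -9 - 16 = -25)
(3099 + c) + (-1666 - 1*(-1165)) = (3099 - 25) + (-1666 - 1*(-1165)) = 3074 + (-1666 + 1165) = 3074 - 501 = 2573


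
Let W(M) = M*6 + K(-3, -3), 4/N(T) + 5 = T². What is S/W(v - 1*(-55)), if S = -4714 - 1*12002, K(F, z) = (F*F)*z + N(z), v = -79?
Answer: 8358/85 ≈ 98.329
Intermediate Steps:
N(T) = 4/(-5 + T²)
K(F, z) = 4/(-5 + z²) + z*F² (K(F, z) = (F*F)*z + 4/(-5 + z²) = F²*z + 4/(-5 + z²) = z*F² + 4/(-5 + z²) = 4/(-5 + z²) + z*F²)
S = -16716 (S = -4714 - 12002 = -16716)
W(M) = -26 + 6*M (W(M) = M*6 + (4 - 3*(-3)²*(-5 + (-3)²))/(-5 + (-3)²) = 6*M + (4 - 3*9*(-5 + 9))/(-5 + 9) = 6*M + (4 - 3*9*4)/4 = 6*M + (4 - 108)/4 = 6*M + (¼)*(-104) = 6*M - 26 = -26 + 6*M)
S/W(v - 1*(-55)) = -16716/(-26 + 6*(-79 - 1*(-55))) = -16716/(-26 + 6*(-79 + 55)) = -16716/(-26 + 6*(-24)) = -16716/(-26 - 144) = -16716/(-170) = -16716*(-1/170) = 8358/85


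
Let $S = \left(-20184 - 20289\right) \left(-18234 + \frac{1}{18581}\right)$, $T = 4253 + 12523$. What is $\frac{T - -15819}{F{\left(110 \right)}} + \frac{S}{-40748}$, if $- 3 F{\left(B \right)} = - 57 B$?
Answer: $- \frac{2863443213948135}{158241964892} \approx -18095.0$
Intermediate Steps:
$F{\left(B \right)} = 19 B$ ($F{\left(B \right)} = - \frac{\left(-57\right) B}{3} = 19 B$)
$T = 16776$
$S = \frac{13712493335769}{18581}$ ($S = - 40473 \left(-18234 + \frac{1}{18581}\right) = \left(-40473\right) \left(- \frac{338805953}{18581}\right) = \frac{13712493335769}{18581} \approx 7.3798 \cdot 10^{8}$)
$\frac{T - -15819}{F{\left(110 \right)}} + \frac{S}{-40748} = \frac{16776 - -15819}{19 \cdot 110} + \frac{13712493335769}{18581 \left(-40748\right)} = \frac{16776 + 15819}{2090} + \frac{13712493335769}{18581} \left(- \frac{1}{40748}\right) = 32595 \cdot \frac{1}{2090} - \frac{13712493335769}{757138588} = \frac{6519}{418} - \frac{13712493335769}{757138588} = - \frac{2863443213948135}{158241964892}$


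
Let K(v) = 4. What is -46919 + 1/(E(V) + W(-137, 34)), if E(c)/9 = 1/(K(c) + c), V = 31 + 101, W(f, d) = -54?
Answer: -344151001/7335 ≈ -46919.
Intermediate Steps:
V = 132
E(c) = 9/(4 + c)
-46919 + 1/(E(V) + W(-137, 34)) = -46919 + 1/(9/(4 + 132) - 54) = -46919 + 1/(9/136 - 54) = -46919 + 1/(-7335/136) = -46919 - 136/7335 = -344151001/7335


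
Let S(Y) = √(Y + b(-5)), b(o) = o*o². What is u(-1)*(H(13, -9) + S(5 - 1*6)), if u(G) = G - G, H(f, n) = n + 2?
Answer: 0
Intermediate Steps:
b(o) = o³
S(Y) = √(-125 + Y) (S(Y) = √(Y + (-5)³) = √(Y - 125) = √(-125 + Y))
H(f, n) = 2 + n
u(G) = 0
u(-1)*(H(13, -9) + S(5 - 1*6)) = 0*((2 - 9) + √(-125 + (5 - 1*6))) = 0*(-7 + √(-125 + (5 - 6))) = 0*(-7 + √(-125 - 1)) = 0*(-7 + √(-126)) = 0*(-7 + 3*I*√14) = 0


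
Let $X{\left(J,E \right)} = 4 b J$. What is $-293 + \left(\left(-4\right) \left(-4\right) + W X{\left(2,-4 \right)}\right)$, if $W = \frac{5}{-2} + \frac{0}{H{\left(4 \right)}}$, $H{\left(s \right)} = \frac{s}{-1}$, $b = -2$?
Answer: $-237$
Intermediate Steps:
$X{\left(J,E \right)} = - 8 J$ ($X{\left(J,E \right)} = 4 \left(-2\right) J = - 8 J$)
$H{\left(s \right)} = - s$ ($H{\left(s \right)} = s \left(-1\right) = - s$)
$W = - \frac{5}{2}$ ($W = \frac{5}{-2} + \frac{0}{\left(-1\right) 4} = 5 \left(- \frac{1}{2}\right) + \frac{0}{-4} = - \frac{5}{2} + 0 \left(- \frac{1}{4}\right) = - \frac{5}{2} + 0 = - \frac{5}{2} \approx -2.5$)
$-293 + \left(\left(-4\right) \left(-4\right) + W X{\left(2,-4 \right)}\right) = -293 - \left(-16 + \frac{5 \left(\left(-8\right) 2\right)}{2}\right) = -293 + \left(16 - -40\right) = -293 + \left(16 + 40\right) = -293 + 56 = -237$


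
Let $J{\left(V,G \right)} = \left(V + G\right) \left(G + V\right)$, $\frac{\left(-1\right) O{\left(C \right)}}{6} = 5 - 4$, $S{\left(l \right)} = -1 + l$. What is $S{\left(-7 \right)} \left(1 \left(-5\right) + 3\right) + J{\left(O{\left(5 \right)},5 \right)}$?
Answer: $17$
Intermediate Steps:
$O{\left(C \right)} = -6$ ($O{\left(C \right)} = - 6 \left(5 - 4\right) = \left(-6\right) 1 = -6$)
$J{\left(V,G \right)} = \left(G + V\right)^{2}$ ($J{\left(V,G \right)} = \left(G + V\right) \left(G + V\right) = \left(G + V\right)^{2}$)
$S{\left(-7 \right)} \left(1 \left(-5\right) + 3\right) + J{\left(O{\left(5 \right)},5 \right)} = \left(-1 - 7\right) \left(1 \left(-5\right) + 3\right) + \left(5 - 6\right)^{2} = - 8 \left(-5 + 3\right) + \left(-1\right)^{2} = \left(-8\right) \left(-2\right) + 1 = 16 + 1 = 17$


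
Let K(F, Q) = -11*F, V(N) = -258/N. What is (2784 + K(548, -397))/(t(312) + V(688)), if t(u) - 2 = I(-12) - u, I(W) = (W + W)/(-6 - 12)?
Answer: 77856/7417 ≈ 10.497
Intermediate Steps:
I(W) = -W/9 (I(W) = (2*W)/(-18) = (2*W)*(-1/18) = -W/9)
t(u) = 10/3 - u (t(u) = 2 + (-⅑*(-12) - u) = 2 + (4/3 - u) = 10/3 - u)
(2784 + K(548, -397))/(t(312) + V(688)) = (2784 - 11*548)/((10/3 - 1*312) - 258/688) = (2784 - 6028)/((10/3 - 312) - 258*1/688) = -3244/(-926/3 - 3/8) = -3244/(-7417/24) = -3244*(-24/7417) = 77856/7417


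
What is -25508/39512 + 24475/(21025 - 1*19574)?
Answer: 232511023/14332978 ≈ 16.222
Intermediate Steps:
-25508/39512 + 24475/(21025 - 1*19574) = -25508*1/39512 + 24475/(21025 - 19574) = -6377/9878 + 24475/1451 = 232511023/14332978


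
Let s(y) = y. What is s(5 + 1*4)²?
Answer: 81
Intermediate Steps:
s(5 + 1*4)² = (5 + 1*4)² = (5 + 4)² = 9² = 81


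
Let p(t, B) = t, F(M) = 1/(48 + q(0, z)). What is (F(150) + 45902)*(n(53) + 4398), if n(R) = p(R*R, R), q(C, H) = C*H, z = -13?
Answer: 15879161479/48 ≈ 3.3082e+8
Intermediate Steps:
F(M) = 1/48 (F(M) = 1/(48 + 0*(-13)) = 1/(48 + 0) = 1/48)
n(R) = R² (n(R) = R*R = R²)
(F(150) + 45902)*(n(53) + 4398) = (1/48 + 45902)*(53² + 4398) = 2203297*(2809 + 4398)/48 = (2203297/48)*7207 = 15879161479/48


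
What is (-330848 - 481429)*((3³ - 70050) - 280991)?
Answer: 285120598878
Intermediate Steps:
(-330848 - 481429)*((3³ - 70050) - 280991) = -812277*((27 - 70050) - 280991) = -812277*(-70023 - 280991) = -812277*(-351014) = 285120598878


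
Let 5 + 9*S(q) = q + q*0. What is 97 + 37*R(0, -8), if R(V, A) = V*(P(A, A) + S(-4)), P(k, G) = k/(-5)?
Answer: 97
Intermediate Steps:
P(k, G) = -k/5 (P(k, G) = k*(-⅕) = -k/5)
S(q) = -5/9 + q/9 (S(q) = -5/9 + (q + q*0)/9 = -5/9 + (q + 0)/9 = -5/9 + q/9)
R(V, A) = V*(-1 - A/5) (R(V, A) = V*(-A/5 + (-5/9 + (⅑)*(-4))) = V*(-A/5 + (-5/9 - 4/9)) = V*(-A/5 - 1) = V*(-1 - A/5))
97 + 37*R(0, -8) = 97 + 37*(-⅕*0*(5 - 8)) = 97 + 37*(-⅕*0*(-3)) = 97 + 37*0 = 97 + 0 = 97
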